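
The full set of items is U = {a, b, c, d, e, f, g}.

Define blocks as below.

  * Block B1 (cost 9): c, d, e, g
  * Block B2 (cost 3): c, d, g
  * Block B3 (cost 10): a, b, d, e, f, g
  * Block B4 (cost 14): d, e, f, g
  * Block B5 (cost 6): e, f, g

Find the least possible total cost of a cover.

13

B2, B3 together cover every item (B2 ∪ B3 = {a, b, c, d, e, f, g}); total cost 3 + 10 = 13.
No covering selection has total cost below 13.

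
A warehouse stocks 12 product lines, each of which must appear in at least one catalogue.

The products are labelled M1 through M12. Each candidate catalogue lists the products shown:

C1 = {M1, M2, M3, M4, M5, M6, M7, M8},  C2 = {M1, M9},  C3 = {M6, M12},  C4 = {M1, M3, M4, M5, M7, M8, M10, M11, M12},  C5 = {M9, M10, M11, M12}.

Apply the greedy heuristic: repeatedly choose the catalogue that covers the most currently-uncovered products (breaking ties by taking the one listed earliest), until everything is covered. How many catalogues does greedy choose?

3

Greedy: pick C4 (covers 9 new) → pick C1 (covers 2 new) → pick C2 (covers 1 new). Total picks: 3.
(The true minimum cover uses only 2 catalogues, so greedy is not optimal here.)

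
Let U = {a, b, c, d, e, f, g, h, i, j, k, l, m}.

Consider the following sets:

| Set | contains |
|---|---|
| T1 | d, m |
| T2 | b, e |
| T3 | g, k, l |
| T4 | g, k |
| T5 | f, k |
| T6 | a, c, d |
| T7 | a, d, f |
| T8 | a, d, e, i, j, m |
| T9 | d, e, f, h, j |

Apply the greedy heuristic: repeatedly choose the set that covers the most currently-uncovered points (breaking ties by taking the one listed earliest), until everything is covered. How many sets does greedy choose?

5

Greedy: pick T8 (covers 6 new) → pick T3 (covers 3 new) → pick T9 (covers 2 new) → pick T2 (covers 1 new) → pick T6 (covers 1 new). Total picks: 5.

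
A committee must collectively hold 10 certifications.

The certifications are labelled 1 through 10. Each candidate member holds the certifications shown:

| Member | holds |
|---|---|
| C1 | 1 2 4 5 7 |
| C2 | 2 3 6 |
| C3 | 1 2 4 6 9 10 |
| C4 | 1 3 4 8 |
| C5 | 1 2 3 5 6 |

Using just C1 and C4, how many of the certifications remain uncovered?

Union of C1, C4 = {1, 2, 3, 4, 5, 7, 8}.
Not covered: 6, 9, 10 — 3 certifications.

3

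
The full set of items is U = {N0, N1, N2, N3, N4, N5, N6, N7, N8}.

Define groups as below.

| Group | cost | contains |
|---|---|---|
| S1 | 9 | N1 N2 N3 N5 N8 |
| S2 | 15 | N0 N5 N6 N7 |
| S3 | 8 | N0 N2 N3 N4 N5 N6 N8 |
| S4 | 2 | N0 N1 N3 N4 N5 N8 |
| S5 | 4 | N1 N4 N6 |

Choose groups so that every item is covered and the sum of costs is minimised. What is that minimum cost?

25

S2, S3, S4 together cover every item (S2 ∪ S3 ∪ S4 = {N0, N1, N2, N3, N4, N5, N6, N7, N8}); total cost 15 + 8 + 2 = 25.
No covering selection has total cost below 25.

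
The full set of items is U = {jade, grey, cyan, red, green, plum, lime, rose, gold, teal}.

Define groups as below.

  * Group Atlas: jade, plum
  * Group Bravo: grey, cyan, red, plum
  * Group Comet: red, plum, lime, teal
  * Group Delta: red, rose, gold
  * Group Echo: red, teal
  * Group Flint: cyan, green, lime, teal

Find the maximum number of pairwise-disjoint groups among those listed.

3

Atlas, Delta, Flint are pairwise disjoint (Atlas={jade,plum}; Delta={red,rose,gold}; Flint={cyan,green,lime,teal}).
Every remaining group overlaps one of these, and no 4 of the listed groups are pairwise disjoint, so 3 is the maximum.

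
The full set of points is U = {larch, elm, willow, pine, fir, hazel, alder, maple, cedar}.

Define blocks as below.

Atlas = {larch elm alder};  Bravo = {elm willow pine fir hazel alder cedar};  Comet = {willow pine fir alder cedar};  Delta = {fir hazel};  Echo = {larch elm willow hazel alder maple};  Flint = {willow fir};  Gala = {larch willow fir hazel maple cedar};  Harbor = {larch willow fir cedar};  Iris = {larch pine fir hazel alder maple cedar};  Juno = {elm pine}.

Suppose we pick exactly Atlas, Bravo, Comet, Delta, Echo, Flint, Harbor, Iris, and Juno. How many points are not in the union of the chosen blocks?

Union of Atlas, Bravo, Comet, Delta, Echo, Flint, Harbor, Iris, Juno = {larch, elm, willow, pine, fir, hazel, alder, maple, cedar} — that's every point, so 0 are uncovered.

0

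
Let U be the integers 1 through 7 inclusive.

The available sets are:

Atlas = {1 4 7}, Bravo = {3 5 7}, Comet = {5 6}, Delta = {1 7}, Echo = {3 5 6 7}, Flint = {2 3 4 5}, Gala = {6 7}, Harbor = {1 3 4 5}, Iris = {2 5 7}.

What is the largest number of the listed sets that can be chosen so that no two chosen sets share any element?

Delta, Flint are pairwise disjoint (Delta={1,7}; Flint={2,3,4,5}).
Every remaining set overlaps one of these, and no 3 of the listed sets are pairwise disjoint, so 2 is the maximum.

2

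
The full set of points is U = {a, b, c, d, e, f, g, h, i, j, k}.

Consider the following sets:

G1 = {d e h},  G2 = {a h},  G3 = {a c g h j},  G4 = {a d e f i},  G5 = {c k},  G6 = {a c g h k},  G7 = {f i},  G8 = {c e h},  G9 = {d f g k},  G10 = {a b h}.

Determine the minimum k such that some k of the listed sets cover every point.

Take {G3, G4, G9, G10}. Their union is {a, b, c, d, e, f, g, h, i, j, k}, which is all 11 points.
No 3 of the 10 sets cover everything (all 120 combinations miss at least one point), so 4 is optimal.

4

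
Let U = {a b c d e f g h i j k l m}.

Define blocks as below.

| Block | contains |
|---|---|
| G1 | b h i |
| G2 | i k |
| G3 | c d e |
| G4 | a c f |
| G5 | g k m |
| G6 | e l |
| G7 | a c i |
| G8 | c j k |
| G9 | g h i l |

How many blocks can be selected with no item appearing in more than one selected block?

G1, G4, G5, G6 are pairwise disjoint (G1={b,h,i}; G4={a,c,f}; G5={g,k,m}; G6={e,l}).
Every remaining block overlaps one of these, and no 5 of the listed blocks are pairwise disjoint, so 4 is the maximum.

4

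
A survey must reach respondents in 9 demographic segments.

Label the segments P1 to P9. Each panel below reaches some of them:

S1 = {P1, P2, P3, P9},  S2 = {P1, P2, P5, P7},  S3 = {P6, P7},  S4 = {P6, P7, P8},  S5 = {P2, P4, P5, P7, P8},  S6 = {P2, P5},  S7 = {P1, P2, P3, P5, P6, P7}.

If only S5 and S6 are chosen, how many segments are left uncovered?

Union of S5, S6 = {P2, P4, P5, P7, P8}.
Not covered: P1, P3, P6, P9 — 4 segments.

4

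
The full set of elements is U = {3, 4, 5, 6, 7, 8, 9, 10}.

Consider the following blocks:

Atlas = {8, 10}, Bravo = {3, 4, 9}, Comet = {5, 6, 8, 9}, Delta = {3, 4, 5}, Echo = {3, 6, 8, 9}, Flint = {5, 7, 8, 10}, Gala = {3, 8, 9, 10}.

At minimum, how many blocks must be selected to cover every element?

Bravo and Comet and Flint together: Bravo ∪ Comet ∪ Flint = {3, 4, 5, 6, 7, 8, 9, 10} — every element is covered.
Only Flint contains 7, so Flint is forced; the remaining 4 elements need at least 2 more blocks (each remaining block adds at most 3) — so at least 3 blocks are needed, and 3 is optimal.

3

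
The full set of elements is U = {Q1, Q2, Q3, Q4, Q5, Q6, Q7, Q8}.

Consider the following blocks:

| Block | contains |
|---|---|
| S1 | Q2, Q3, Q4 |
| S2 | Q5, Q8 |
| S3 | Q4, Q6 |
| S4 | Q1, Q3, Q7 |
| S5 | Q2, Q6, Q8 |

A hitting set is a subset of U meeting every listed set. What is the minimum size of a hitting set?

Take H = {Q4, Q7, Q8}. Each listed block contains at least one of these, so H is a hitting set of size 3.
The blocks S2, S3, S4 are pairwise disjoint, so any hitting set needs a separate element for each — at least 3. Hence 3 is optimal.

3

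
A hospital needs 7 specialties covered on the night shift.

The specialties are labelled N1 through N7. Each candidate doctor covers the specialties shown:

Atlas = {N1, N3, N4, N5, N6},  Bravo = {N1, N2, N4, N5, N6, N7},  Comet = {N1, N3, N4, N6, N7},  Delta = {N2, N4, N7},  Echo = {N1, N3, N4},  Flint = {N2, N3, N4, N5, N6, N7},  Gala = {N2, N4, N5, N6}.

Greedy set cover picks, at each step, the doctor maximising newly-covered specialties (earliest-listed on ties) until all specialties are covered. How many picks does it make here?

2

Greedy: pick Bravo (covers 6 new) → pick Atlas (covers 1 new). Total picks: 2.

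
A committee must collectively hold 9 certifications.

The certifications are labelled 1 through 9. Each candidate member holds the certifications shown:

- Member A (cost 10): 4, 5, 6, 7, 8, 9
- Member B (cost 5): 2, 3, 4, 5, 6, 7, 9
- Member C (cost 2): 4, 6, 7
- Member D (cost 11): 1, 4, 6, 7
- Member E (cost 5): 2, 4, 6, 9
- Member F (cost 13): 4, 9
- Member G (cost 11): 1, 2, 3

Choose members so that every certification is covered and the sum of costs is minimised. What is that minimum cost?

A, G together cover every certification (A ∪ G = {1, 2, 3, 4, 5, 6, 7, 8, 9}); total cost 10 + 11 = 21.
The greedy pick C, B, A, D costs 28; no covering selection beats 21.

21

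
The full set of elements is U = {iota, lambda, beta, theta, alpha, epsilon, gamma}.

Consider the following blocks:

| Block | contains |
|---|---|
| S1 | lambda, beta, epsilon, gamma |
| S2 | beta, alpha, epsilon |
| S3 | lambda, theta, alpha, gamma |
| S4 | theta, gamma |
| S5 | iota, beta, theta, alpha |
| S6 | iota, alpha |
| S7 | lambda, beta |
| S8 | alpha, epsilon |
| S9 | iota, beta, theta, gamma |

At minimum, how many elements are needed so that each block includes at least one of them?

The 3 elements {beta, alpha, gamma} hit every block.
The blocks S4, S7, S8 are pairwise disjoint, so any hitting set needs a separate element for each — at least 3. Hence 3 is optimal.

3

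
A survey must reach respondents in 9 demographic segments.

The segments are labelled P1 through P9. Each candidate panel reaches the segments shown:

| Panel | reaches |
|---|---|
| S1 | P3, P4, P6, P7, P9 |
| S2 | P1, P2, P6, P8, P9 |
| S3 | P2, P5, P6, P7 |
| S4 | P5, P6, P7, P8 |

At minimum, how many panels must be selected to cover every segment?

Take {S1, S2, S3}. Their union is {P1, P2, P3, P4, P5, P6, P7, P8, P9}, which is all 9 segments.
Only S2 contains P1, so S2 is forced; the remaining 4 segments need at least 2 more panels (each remaining panel adds at most 3) — so at least 3 panels are needed, and 3 is optimal.

3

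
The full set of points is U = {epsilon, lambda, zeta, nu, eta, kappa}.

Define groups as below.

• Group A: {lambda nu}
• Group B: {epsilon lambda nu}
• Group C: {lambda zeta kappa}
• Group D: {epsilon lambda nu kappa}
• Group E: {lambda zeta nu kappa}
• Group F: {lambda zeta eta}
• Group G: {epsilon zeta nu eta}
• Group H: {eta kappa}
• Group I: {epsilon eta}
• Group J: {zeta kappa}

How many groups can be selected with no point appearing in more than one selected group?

A, I, J are pairwise disjoint (A={lambda,nu}; I={epsilon,eta}; J={zeta,kappa}).
Every remaining group overlaps one of these, and no 4 of the listed groups are pairwise disjoint, so 3 is the maximum.

3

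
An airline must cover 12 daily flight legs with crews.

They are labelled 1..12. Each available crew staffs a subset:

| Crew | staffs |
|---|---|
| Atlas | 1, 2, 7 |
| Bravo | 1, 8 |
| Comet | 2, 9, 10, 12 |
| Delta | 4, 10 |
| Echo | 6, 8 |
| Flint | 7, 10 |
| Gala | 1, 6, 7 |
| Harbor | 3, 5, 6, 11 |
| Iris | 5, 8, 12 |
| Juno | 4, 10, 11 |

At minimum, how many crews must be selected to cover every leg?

5

Take {Atlas, Comet, Delta, Harbor, Iris}. Their union is {1, 2, 3, 4, 5, 6, 7, 8, 9, 10, 11, 12}, which is all 12 legs.
No 4 of the 10 crews cover everything (all 210 combinations miss at least one leg), so 5 is optimal.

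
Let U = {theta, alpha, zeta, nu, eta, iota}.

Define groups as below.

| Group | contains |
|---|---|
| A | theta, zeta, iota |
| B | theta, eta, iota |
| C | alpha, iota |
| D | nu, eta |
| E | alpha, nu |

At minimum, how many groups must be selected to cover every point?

3

Take {A, C, D}. Their union is {theta, alpha, zeta, nu, eta, iota}, which is all 6 points.
Only A contains zeta, so A is forced; the remaining 3 points need at least 2 more groups (each remaining group adds at most 2) — so at least 3 groups are needed, and 3 is optimal.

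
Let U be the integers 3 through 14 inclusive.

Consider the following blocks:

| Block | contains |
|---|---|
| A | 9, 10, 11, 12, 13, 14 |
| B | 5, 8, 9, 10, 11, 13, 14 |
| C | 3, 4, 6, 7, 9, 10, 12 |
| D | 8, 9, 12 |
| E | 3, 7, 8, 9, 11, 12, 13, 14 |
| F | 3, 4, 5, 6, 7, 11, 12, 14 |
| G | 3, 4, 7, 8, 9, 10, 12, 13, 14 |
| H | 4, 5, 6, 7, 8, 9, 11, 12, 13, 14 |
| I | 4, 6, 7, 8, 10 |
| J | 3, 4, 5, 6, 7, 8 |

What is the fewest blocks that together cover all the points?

Take {A, J}. Their union is {3, 4, 5, 6, 7, 8, 9, 10, 11, 12, 13, 14}, which is all 12 points.
No single block has all 12 points (the largest, H, has 10), so 2 is optimal.

2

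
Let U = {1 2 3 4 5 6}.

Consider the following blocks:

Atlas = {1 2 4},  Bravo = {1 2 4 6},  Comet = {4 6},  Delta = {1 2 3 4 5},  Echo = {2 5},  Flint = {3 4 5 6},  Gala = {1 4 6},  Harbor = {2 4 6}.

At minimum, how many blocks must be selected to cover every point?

Atlas and Flint together: Atlas ∪ Flint = {1, 2, 3, 4, 5, 6} — every point is covered.
No single block has all 6 points (the largest, Delta, has 5), so 2 is optimal.

2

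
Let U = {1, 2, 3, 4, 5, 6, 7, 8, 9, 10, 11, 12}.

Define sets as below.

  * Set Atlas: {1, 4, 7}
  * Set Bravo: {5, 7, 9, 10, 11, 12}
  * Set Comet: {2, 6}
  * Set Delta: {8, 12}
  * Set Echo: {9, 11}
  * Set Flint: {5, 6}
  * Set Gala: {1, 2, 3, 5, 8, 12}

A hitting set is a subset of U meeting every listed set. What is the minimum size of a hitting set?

4

Take H = {1, 6, 9, 12}. Each listed set contains at least one of these, so H is a hitting set of size 4.
The sets Atlas, Delta, Echo, Flint are pairwise disjoint, so any hitting set needs a separate item for each — at least 4. Hence 4 is optimal.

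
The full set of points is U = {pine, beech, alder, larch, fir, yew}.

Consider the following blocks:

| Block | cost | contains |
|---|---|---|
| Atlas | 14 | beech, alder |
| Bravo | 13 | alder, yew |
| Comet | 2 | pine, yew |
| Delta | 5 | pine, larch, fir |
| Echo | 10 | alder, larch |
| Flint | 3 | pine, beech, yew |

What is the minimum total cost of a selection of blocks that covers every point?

18

Delta, Echo, Flint together cover every point (Delta ∪ Echo ∪ Flint = {pine, beech, alder, larch, fir, yew}); total cost 5 + 10 + 3 = 18.
The greedy pick Comet, Delta, Flint, Echo costs 20; no covering selection beats 18.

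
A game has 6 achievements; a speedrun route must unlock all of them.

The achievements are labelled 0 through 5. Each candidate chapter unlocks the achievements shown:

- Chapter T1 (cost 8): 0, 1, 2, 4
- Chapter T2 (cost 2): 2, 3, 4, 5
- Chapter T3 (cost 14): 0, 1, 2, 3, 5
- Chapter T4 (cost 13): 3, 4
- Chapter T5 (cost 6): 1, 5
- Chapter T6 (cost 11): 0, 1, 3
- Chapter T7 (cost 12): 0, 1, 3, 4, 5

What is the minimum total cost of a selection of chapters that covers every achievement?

10

T1, T2 together cover every achievement (T1 ∪ T2 = {0, 1, 2, 3, 4, 5}); total cost 8 + 2 = 10.
No covering selection has total cost below 10.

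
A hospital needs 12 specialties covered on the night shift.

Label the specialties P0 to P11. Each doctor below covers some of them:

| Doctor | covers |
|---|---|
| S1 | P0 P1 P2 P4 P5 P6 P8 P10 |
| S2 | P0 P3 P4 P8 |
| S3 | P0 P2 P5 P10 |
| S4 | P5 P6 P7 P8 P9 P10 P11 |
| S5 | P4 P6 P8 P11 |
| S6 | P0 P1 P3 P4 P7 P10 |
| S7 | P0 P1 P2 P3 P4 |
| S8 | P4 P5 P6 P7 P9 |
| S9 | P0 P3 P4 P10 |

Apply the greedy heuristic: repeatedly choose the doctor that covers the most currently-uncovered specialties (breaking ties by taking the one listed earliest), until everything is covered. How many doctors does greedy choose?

Greedy: pick S1 (covers 8 new) → pick S4 (covers 3 new) → pick S2 (covers 1 new). Total picks: 3.
(The true minimum cover uses only 2 doctors, so greedy is not optimal here.)

3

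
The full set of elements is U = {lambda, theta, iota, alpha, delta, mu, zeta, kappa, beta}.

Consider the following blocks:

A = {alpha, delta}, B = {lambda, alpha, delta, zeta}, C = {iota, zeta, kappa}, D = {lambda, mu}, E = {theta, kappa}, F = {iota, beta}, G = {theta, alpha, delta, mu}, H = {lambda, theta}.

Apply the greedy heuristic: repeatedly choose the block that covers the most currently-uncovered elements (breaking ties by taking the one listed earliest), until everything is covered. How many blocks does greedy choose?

4

Greedy: pick B (covers 4 new) → pick C (covers 2 new) → pick G (covers 2 new) → pick F (covers 1 new). Total picks: 4.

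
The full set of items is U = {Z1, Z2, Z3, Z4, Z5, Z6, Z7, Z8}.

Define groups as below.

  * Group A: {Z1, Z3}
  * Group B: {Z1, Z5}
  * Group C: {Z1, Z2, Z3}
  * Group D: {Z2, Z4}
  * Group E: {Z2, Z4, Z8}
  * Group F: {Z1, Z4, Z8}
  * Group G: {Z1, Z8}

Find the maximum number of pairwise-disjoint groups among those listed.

2

D, G are pairwise disjoint (D={Z2,Z4}; G={Z1,Z8}).
Every remaining group overlaps one of these, and no 3 of the listed groups are pairwise disjoint, so 2 is the maximum.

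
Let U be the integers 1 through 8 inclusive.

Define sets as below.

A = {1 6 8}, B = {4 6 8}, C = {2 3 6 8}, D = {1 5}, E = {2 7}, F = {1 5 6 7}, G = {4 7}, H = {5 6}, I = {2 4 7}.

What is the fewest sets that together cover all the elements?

C and F and I together: C ∪ F ∪ I = {1, 2, 3, 4, 5, 6, 7, 8} — every element is covered.
Only C contains 3, so C is forced; the remaining 4 elements need at least 2 more sets (each remaining set adds at most 3) — so at least 3 sets are needed, and 3 is optimal.

3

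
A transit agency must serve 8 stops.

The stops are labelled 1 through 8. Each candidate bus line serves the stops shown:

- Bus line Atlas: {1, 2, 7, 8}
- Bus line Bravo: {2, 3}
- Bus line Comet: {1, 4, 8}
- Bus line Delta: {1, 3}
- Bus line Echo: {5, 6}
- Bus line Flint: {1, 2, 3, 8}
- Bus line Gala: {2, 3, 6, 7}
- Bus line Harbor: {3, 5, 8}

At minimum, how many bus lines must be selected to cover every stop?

3

Take {Comet, Echo, Gala}. Their union is {1, 2, 3, 4, 5, 6, 7, 8}, which is all 8 stops.
Only Comet contains 4, so Comet is forced; the remaining 5 stops need at least 2 more bus lines (each remaining bus line adds at most 4) — so at least 3 bus lines are needed, and 3 is optimal.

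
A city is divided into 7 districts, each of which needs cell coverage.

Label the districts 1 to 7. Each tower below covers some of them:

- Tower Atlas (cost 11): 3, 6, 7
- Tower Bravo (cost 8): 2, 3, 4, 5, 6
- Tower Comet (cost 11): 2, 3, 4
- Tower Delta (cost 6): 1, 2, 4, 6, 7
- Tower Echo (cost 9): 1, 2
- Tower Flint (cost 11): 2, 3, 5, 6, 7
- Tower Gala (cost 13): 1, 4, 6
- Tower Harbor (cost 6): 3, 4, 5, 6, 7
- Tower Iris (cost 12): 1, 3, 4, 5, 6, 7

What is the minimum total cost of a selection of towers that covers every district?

Delta, Harbor together cover every district (Delta ∪ Harbor = {1, 2, 3, 4, 5, 6, 7}); total cost 6 + 6 = 12.
No covering selection has total cost below 12.

12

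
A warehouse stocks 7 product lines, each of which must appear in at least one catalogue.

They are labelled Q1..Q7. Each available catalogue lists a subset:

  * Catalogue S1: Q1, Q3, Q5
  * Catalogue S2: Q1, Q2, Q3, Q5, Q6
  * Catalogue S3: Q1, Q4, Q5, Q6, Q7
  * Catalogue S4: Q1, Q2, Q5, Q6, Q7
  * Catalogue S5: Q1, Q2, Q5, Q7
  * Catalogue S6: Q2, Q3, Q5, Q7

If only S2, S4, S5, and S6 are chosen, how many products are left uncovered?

1

Union of S2, S4, S5, S6 = {Q1, Q2, Q3, Q5, Q6, Q7}.
Not covered: Q4 — 1 product.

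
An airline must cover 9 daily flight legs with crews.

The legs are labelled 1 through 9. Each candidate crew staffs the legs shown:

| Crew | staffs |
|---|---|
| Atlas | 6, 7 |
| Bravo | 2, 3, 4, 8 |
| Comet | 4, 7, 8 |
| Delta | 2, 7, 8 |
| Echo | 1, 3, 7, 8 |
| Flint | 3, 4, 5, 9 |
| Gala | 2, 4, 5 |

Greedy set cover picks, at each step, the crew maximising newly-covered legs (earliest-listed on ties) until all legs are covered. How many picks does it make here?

Greedy: pick Bravo (covers 4 new) → pick Atlas (covers 2 new) → pick Flint (covers 2 new) → pick Echo (covers 1 new). Total picks: 4.

4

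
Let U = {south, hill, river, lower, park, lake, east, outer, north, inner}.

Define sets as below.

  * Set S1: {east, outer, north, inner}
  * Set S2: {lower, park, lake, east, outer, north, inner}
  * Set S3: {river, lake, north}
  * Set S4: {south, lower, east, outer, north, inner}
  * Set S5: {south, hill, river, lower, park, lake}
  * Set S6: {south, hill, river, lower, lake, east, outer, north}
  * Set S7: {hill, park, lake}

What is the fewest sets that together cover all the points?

2

S4 and S5 together: S4 ∪ S5 = {south, hill, river, lower, park, lake, east, outer, north, inner} — every point is covered.
No single set has all 10 points (the largest, S6, has 8), so 2 is optimal.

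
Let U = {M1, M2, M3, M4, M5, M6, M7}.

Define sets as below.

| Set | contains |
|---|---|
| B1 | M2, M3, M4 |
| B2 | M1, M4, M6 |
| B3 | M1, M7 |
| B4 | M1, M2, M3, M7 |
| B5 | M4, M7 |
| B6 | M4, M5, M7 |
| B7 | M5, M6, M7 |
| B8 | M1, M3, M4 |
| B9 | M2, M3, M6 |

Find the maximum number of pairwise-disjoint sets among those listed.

2

B6, B9 are pairwise disjoint (B6={M4,M5,M7}; B9={M2,M3,M6}).
Every remaining set overlaps one of these, and no 3 of the listed sets are pairwise disjoint, so 2 is the maximum.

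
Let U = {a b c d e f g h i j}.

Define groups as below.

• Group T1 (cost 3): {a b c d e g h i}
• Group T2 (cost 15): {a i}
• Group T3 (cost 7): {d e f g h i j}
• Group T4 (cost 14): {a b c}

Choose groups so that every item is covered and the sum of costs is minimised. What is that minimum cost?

10

T1, T3 together cover every item (T1 ∪ T3 = {a, b, c, d, e, f, g, h, i, j}); total cost 3 + 7 = 10.
No covering selection has total cost below 10.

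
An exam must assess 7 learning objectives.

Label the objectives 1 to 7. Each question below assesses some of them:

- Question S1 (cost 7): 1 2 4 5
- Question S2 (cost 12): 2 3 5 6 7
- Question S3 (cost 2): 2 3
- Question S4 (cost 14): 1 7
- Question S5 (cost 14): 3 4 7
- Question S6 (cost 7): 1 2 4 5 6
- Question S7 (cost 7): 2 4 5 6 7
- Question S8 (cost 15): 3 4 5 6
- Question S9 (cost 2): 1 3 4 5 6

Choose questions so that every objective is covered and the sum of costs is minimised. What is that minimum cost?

S7, S9 together cover every objective (S7 ∪ S9 = {1, 2, 3, 4, 5, 6, 7}); total cost 7 + 2 = 9.
The greedy pick S9, S3, S7 costs 11; no covering selection beats 9.

9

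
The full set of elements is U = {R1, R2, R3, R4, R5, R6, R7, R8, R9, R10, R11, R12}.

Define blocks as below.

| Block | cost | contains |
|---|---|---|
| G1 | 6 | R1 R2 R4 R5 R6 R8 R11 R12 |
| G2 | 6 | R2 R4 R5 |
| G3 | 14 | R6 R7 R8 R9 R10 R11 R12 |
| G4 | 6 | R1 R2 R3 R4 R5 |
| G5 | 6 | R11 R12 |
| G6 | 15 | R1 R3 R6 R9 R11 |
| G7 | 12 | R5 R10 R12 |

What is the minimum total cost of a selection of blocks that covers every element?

G3, G4 together cover every element (G3 ∪ G4 = {R1, R2, R3, R4, R5, R6, R7, R8, R9, R10, R11, R12}); total cost 14 + 6 = 20.
The greedy pick G1, G3, G4 costs 26; no covering selection beats 20.

20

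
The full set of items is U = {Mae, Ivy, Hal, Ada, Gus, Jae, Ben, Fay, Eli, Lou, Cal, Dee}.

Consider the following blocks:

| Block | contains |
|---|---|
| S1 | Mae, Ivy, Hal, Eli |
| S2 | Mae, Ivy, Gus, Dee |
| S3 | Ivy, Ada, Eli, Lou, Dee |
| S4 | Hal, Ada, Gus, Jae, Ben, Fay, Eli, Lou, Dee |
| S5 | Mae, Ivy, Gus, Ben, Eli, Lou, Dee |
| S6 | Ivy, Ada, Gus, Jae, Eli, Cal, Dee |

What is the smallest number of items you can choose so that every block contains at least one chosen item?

Take H = {Ivy, Jae}. Each listed block contains at least one of these, so H is a hitting set of size 2.
No single item lies in every block, so at least 2 are needed and 2 is optimal.

2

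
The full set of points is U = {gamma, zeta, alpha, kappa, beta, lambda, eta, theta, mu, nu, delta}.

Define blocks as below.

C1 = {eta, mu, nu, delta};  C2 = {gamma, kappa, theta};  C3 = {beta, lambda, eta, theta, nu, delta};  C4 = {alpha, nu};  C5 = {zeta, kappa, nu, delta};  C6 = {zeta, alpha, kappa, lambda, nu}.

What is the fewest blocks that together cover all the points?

C1, C2, C3, and C6 cover everything between them: the union {gamma, zeta, alpha, kappa, beta, lambda, eta, theta, mu, nu, delta} is all of U.
No 3 of the 6 blocks cover everything (all 20 combinations miss at least one point), so 4 is optimal.

4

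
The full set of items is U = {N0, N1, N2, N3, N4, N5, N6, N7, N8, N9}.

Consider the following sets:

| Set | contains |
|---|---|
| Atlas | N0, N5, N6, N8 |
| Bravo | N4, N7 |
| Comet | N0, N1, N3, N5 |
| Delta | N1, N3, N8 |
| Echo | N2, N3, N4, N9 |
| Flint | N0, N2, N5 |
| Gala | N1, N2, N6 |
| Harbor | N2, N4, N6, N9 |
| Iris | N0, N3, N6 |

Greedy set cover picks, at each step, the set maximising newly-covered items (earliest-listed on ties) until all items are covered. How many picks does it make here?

Greedy: pick Atlas (covers 4 new) → pick Echo (covers 4 new) → pick Bravo (covers 1 new) → pick Comet (covers 1 new). Total picks: 4.

4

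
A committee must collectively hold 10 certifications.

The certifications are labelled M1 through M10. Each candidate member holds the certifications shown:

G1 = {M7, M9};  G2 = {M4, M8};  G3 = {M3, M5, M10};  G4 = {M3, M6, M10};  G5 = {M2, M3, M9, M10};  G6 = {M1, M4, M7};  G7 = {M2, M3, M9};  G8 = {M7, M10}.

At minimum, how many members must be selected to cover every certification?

5

Take {G2, G3, G4, G5, G6}. Their union is {M1, M2, M3, M4, M5, M6, M7, M8, M9, M10}, which is all 10 certifications.
No 4 of the 8 members cover everything (all 70 combinations miss at least one certification), so 5 is optimal.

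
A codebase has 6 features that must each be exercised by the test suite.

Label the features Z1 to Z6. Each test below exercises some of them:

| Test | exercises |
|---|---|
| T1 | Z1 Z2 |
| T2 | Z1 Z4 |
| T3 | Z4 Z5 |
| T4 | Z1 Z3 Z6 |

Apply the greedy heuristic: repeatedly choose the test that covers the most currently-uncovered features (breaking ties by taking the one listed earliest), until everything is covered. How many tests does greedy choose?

3

Greedy: pick T4 (covers 3 new) → pick T3 (covers 2 new) → pick T1 (covers 1 new). Total picks: 3.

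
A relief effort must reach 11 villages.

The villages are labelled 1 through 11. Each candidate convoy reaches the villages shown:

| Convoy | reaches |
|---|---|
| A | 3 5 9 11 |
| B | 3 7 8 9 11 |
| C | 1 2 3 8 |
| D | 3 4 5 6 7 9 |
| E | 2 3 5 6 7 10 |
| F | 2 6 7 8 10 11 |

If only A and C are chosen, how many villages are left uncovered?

Union of A, C = {1, 2, 3, 5, 8, 9, 11}.
Not covered: 4, 6, 7, 10 — 4 villages.

4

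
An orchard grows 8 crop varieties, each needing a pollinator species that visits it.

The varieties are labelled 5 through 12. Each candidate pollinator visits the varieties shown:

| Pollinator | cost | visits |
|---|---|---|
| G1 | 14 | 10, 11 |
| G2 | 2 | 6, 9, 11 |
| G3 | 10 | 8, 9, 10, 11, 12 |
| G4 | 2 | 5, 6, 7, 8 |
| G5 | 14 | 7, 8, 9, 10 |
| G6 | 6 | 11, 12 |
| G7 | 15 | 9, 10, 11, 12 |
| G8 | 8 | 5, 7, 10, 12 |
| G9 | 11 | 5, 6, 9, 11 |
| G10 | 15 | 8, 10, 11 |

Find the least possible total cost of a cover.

12

G3, G4 together cover every variety (G3 ∪ G4 = {5, 6, 7, 8, 9, 10, 11, 12}); total cost 10 + 2 = 12.
No covering selection has total cost below 12.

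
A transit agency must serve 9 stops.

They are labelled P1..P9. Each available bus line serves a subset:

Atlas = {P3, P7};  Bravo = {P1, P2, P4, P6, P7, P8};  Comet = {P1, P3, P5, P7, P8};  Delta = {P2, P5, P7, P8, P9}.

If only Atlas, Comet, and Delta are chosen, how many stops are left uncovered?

2

Union of Atlas, Comet, Delta = {P1, P2, P3, P5, P7, P8, P9}.
Not covered: P4, P6 — 2 stops.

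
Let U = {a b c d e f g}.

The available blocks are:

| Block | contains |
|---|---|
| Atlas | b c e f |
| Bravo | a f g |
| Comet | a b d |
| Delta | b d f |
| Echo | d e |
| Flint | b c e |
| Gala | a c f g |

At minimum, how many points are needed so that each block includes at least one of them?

3

Take H = {a, c, d}. Each listed block contains at least one of these, so H is a hitting set of size 3.
No choice of 2 points meets every block, so 3 is the minimum.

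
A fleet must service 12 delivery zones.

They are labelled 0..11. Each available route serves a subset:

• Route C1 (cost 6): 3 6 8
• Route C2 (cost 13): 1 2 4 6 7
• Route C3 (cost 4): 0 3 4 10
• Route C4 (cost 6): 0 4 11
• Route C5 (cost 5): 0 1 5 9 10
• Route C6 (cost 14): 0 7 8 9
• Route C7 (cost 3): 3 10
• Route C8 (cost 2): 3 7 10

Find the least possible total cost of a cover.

30

C1, C2, C4, C5 together cover every zone (C1 ∪ C2 ∪ C4 ∪ C5 = {0, 1, 2, 3, 4, 5, 6, 7, 8, 9, 10, 11}); total cost 6 + 13 + 6 + 5 = 30.
The greedy pick C8, C5, C1, C4, C2 costs 32; no covering selection beats 30.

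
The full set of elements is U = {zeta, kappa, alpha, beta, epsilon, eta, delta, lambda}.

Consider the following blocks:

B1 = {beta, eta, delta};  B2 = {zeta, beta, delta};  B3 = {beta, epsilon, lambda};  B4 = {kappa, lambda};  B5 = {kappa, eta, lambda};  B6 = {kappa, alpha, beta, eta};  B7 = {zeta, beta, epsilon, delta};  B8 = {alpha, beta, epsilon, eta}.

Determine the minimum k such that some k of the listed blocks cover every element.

Take {B5, B6, B7}. Their union is {zeta, kappa, alpha, beta, epsilon, eta, delta, lambda}, which is all 8 elements.
No 2 of the 8 blocks cover everything (all 28 combinations miss at least one element), so 3 is optimal.

3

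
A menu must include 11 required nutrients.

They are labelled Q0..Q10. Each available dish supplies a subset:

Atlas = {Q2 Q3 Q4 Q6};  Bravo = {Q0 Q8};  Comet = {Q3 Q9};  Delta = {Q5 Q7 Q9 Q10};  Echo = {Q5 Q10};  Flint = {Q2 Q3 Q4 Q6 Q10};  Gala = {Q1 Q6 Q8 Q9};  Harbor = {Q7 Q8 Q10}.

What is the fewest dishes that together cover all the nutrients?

Bravo and Delta and Flint and Gala together: Bravo ∪ Delta ∪ Flint ∪ Gala = {Q0, Q1, Q2, Q3, Q4, Q5, Q6, Q7, Q8, Q9, Q10} — every nutrient is covered.
No 3 of the 8 dishes cover everything (all 56 combinations miss at least one nutrient), so 4 is optimal.

4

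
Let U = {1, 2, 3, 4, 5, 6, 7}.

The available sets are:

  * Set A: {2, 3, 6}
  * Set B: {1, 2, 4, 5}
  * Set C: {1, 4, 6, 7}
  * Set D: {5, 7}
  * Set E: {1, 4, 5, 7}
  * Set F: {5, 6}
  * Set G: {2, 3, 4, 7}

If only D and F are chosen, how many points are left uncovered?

4

Union of D, F = {5, 6, 7}.
Not covered: 1, 2, 3, 4 — 4 points.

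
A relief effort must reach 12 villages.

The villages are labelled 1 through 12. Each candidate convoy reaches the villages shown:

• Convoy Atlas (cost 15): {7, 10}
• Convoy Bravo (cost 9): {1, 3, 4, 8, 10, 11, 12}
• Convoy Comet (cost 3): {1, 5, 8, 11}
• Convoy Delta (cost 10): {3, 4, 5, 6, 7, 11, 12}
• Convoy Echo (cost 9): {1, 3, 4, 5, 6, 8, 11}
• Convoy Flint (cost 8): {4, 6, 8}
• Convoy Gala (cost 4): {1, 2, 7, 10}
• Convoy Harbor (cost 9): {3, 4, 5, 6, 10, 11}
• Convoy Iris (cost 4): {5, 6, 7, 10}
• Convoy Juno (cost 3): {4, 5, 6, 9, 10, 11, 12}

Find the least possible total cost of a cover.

16

Echo, Gala, Juno together cover every village (Echo ∪ Gala ∪ Juno = {1, 2, 3, 4, 5, 6, 7, 8, 9, 10, 11, 12}); total cost 9 + 4 + 3 = 16.
The greedy pick Juno, Gala, Comet, Bravo costs 19; no covering selection beats 16.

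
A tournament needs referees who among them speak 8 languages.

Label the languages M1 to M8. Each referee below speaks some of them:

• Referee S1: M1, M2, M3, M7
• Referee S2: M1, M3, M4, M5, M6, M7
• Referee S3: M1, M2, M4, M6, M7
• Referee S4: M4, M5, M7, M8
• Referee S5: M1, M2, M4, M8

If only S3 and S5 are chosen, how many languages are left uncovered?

Union of S3, S5 = {M1, M2, M4, M6, M7, M8}.
Not covered: M3, M5 — 2 languages.

2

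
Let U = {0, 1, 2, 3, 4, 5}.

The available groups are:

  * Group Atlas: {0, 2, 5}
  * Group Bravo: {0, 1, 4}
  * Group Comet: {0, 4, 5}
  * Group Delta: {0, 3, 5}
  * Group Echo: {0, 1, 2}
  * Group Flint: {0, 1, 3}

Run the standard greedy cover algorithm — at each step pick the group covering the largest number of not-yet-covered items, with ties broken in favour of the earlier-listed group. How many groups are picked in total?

Greedy: pick Atlas (covers 3 new) → pick Bravo (covers 2 new) → pick Delta (covers 1 new). Total picks: 3.

3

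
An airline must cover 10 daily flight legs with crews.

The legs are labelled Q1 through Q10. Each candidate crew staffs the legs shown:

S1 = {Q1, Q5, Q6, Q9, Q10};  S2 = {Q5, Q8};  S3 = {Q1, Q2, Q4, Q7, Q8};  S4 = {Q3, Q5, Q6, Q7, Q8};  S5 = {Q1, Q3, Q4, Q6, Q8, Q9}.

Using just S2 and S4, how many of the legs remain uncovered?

5

Union of S2, S4 = {Q3, Q5, Q6, Q7, Q8}.
Not covered: Q1, Q2, Q4, Q9, Q10 — 5 legs.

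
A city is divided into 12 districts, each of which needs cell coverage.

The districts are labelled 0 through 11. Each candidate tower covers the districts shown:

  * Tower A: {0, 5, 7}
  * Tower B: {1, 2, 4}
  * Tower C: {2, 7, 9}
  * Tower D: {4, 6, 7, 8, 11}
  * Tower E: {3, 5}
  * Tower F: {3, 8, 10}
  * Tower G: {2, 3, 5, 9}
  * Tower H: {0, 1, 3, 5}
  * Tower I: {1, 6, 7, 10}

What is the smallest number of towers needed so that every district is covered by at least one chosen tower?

A and D and G and I together: A ∪ D ∪ G ∪ I = {0, 1, 2, 3, 4, 5, 6, 7, 8, 9, 10, 11} — every district is covered.
No 3 of the 9 towers cover everything (all 84 combinations miss at least one district), so 4 is optimal.

4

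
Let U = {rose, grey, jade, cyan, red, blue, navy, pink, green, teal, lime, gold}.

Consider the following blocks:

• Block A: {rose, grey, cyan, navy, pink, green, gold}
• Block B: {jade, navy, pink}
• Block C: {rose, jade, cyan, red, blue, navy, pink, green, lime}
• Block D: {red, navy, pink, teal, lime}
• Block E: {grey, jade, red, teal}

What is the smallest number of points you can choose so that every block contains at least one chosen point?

2

The 2 points {navy, teal} hit every block.
No single point lies in every block, so at least 2 are needed and 2 is optimal.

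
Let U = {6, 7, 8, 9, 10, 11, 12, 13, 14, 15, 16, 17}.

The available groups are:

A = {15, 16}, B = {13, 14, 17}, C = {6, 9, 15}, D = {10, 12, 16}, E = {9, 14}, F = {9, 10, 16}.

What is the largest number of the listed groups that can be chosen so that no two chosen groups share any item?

3

B, C, D are pairwise disjoint (B={13,14,17}; C={6,9,15}; D={10,12,16}).
Every remaining group overlaps one of these, and no 4 of the listed groups are pairwise disjoint, so 3 is the maximum.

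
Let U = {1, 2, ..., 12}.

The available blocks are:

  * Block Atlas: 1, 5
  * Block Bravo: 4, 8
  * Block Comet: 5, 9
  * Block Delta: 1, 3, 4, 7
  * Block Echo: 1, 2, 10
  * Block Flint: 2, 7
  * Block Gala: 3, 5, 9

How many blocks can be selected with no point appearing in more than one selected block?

Bravo, Flint, Gala are pairwise disjoint (Bravo={4,8}; Flint={2,7}; Gala={3,5,9}).
Every remaining block overlaps one of these, and no 4 of the listed blocks are pairwise disjoint, so 3 is the maximum.

3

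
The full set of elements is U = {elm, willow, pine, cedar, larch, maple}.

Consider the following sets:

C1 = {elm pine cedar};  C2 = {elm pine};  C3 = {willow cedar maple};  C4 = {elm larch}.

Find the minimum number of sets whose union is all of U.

3

C1 and C3 and C4 together: C1 ∪ C3 ∪ C4 = {elm, willow, pine, cedar, larch, maple} — every element is covered.
Only C3 contains willow, so C3 is forced; the remaining 3 elements need at least 2 more sets (each remaining set adds at most 2) — so at least 3 sets are needed, and 3 is optimal.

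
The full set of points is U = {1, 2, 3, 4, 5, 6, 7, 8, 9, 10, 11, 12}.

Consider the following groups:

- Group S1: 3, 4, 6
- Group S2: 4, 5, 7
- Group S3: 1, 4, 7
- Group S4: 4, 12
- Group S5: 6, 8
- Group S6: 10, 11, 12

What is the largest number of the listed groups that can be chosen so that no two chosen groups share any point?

3

S2, S5, S6 are pairwise disjoint (S2={4,5,7}; S5={6,8}; S6={10,11,12}).
Every remaining group overlaps one of these, and no 4 of the listed groups are pairwise disjoint, so 3 is the maximum.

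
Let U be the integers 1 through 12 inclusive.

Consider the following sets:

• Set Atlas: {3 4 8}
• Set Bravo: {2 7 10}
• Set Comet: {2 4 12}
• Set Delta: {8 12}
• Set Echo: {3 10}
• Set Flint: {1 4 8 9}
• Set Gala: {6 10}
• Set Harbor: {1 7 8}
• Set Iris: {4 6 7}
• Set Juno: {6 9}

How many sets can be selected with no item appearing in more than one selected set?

Comet, Echo, Harbor, Juno are pairwise disjoint (Comet={2,4,12}; Echo={3,10}; Harbor={1,7,8}; Juno={6,9}).
Every remaining set overlaps one of these, and no 5 of the listed sets are pairwise disjoint, so 4 is the maximum.

4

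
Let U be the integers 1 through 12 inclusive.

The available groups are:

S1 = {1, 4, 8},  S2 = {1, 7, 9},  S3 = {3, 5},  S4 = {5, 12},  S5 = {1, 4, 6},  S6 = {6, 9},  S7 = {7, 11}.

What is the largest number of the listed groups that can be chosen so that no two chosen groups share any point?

4

S1, S4, S6, S7 are pairwise disjoint (S1={1,4,8}; S4={5,12}; S6={6,9}; S7={7,11}).
Every remaining group overlaps one of these, and no 5 of the listed groups are pairwise disjoint, so 4 is the maximum.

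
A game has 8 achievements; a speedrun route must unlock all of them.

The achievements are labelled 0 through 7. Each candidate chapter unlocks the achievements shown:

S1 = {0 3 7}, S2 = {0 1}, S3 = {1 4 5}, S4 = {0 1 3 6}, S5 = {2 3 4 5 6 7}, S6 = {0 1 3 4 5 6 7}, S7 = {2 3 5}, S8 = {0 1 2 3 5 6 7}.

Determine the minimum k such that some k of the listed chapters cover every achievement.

2

S4 and S5 together: S4 ∪ S5 = {0, 1, 2, 3, 4, 5, 6, 7} — every achievement is covered.
No single chapter has all 8 achievements (the largest, S6, has 7), so 2 is optimal.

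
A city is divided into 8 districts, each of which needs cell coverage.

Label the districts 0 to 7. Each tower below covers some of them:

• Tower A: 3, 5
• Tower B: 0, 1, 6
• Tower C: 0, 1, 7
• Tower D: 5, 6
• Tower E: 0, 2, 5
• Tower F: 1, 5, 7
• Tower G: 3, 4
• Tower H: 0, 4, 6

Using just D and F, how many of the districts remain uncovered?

4

Union of D, F = {1, 5, 6, 7}.
Not covered: 0, 2, 3, 4 — 4 districts.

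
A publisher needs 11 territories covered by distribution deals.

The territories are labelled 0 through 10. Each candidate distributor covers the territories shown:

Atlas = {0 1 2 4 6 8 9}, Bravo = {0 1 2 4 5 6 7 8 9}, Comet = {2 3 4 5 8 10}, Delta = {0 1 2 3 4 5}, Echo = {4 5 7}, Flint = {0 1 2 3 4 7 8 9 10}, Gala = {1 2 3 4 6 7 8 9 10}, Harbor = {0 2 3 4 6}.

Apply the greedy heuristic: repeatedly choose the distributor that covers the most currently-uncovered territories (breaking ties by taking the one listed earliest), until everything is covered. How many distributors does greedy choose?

Greedy: pick Bravo (covers 9 new) → pick Comet (covers 2 new). Total picks: 2.

2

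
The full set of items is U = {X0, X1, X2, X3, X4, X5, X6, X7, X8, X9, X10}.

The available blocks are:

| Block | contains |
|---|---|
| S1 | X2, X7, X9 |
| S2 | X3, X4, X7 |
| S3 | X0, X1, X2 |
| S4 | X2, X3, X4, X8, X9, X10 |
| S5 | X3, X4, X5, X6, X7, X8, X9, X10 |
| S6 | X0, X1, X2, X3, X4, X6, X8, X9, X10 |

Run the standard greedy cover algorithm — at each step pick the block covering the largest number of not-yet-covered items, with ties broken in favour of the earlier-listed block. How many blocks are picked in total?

2

Greedy: pick S6 (covers 9 new) → pick S5 (covers 2 new). Total picks: 2.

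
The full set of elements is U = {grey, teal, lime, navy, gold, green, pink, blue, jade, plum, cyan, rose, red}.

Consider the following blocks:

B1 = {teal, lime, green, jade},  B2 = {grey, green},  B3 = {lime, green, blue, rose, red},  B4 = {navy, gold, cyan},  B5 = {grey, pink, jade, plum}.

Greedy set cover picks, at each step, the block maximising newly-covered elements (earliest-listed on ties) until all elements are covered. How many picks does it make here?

Greedy: pick B3 (covers 5 new) → pick B5 (covers 4 new) → pick B4 (covers 3 new) → pick B1 (covers 1 new). Total picks: 4.

4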